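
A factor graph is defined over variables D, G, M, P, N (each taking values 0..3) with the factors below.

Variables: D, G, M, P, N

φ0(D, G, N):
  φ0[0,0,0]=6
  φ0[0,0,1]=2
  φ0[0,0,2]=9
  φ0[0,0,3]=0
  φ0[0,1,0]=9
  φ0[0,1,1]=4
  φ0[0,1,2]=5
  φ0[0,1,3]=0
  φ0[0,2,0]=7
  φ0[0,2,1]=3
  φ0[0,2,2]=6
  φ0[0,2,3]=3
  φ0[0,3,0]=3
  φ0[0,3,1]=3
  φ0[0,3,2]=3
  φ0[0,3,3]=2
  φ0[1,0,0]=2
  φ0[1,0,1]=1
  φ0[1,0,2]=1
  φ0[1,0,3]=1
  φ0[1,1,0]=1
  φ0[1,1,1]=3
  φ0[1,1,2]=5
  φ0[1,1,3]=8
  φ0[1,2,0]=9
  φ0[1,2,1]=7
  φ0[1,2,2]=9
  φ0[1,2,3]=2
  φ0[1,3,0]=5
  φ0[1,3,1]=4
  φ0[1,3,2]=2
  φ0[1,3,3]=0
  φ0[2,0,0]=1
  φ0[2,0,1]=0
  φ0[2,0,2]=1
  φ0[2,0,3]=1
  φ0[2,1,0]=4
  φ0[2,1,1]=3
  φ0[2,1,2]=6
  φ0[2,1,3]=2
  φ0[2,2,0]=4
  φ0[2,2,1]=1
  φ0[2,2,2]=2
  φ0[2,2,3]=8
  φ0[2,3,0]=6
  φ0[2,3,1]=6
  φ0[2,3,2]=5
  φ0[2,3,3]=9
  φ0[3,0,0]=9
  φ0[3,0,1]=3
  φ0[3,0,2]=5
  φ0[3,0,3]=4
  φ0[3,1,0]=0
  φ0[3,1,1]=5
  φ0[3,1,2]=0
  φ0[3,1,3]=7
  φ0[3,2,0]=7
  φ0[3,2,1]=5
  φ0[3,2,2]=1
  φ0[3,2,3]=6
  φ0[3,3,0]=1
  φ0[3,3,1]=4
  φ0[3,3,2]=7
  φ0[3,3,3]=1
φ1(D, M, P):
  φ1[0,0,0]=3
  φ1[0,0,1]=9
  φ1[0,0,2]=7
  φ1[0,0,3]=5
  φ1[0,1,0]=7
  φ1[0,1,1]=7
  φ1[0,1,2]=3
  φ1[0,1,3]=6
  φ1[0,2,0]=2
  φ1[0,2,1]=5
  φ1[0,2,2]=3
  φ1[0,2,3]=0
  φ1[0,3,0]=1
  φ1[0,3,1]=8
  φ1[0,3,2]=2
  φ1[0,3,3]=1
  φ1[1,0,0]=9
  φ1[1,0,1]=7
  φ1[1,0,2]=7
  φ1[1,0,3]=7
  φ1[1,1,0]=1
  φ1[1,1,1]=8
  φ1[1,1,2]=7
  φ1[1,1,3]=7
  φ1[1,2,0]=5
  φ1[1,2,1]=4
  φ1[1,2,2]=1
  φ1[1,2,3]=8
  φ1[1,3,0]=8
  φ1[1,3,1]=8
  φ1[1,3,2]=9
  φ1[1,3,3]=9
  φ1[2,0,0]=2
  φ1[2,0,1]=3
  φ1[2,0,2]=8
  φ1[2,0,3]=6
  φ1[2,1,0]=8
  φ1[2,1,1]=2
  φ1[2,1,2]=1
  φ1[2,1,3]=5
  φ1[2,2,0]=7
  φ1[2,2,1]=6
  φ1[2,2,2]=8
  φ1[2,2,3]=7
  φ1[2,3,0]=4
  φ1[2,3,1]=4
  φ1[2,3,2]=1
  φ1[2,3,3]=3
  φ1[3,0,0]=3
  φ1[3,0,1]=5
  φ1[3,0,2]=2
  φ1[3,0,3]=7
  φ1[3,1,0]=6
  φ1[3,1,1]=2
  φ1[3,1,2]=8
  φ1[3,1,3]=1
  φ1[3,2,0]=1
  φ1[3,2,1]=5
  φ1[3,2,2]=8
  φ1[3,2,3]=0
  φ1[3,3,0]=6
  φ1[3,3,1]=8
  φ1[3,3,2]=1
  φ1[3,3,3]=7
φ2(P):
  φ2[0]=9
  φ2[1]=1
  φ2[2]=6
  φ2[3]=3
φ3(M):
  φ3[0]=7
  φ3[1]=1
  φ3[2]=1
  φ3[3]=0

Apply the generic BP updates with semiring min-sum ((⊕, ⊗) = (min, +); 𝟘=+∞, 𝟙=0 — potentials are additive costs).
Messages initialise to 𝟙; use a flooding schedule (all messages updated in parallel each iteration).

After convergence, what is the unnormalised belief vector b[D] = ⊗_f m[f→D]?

init: all messages = 𝟙 over 4 values
r1 m[φ0→D] = [0, 0, 0, 0]
r1 m[φ0→G] = [0, 0, 1, 0]
r1 m[φ0→N] = [0, 0, 0, 0]
r1 m[φ1→D] = [0, 1, 1, 0]
r1 m[φ1→M] = [2, 1, 0, 1]
r1 m[φ1→P] = [1, 2, 1, 0]
r1 m[φ2→P] = [9, 1, 6, 3]
r1 m[φ3→M] = [7, 1, 1, 0]
r1 m[D→φ0] = [0, 0, 0, 0]
r1 m[D→φ1] = [0, 0, 0, 0]
r1 m[G→φ0] = [0, 0, 0, 0]
r1 m[M→φ1] = [0, 0, 0, 0]
r1 m[M→φ3] = [0, 0, 0, 0]
r1 m[P→φ1] = [0, 0, 0, 0]
r1 m[P→φ2] = [0, 0, 0, 0]
r1 m[N→φ0] = [0, 0, 0, 0]
r2 m[φ0→D] = [0, 0, 0, 0]
r2 m[φ0→G] = [0, 0, 1, 0]
r2 m[φ0→N] = [0, 0, 0, 0]
r2 m[φ1→D] = [0, 1, 1, 0]
r2 m[φ1→M] = [2, 1, 0, 1]
r2 m[φ1→P] = [1, 2, 1, 0]
r2 m[φ2→P] = [9, 1, 6, 3]
r2 m[φ3→M] = [7, 1, 1, 0]
r2 m[D→φ0] = [0, 1, 1, 0]
r2 m[D→φ1] = [0, 0, 0, 0]
r2 m[G→φ0] = [0, 0, 0, 0]
r2 m[M→φ1] = [7, 1, 1, 0]
r2 m[M→φ3] = [2, 1, 0, 1]
r2 m[P→φ1] = [9, 1, 6, 3]
r2 m[P→φ2] = [1, 2, 1, 0]
r2 m[N→φ0] = [0, 0, 0, 0]
r3 m[φ0→D] = [0, 0, 0, 0]
r3 m[φ0→G] = [0, 0, 1, 1]
r3 m[φ0→N] = [0, 1, 0, 0]
r3 m[φ1→D] = [4, 6, 4, 4]
r3 m[φ1→M] = [4, 3, 3, 4]
r3 m[φ1→P] = [1, 3, 1, 1]
r3 m[φ2→P] = [9, 1, 6, 3]
r3 m[φ3→M] = [7, 1, 1, 0]
r3 m[D→φ0] = [0, 1, 1, 0]
r3 m[D→φ1] = [0, 0, 0, 0]
r3 m[G→φ0] = [0, 0, 0, 0]
r3 m[M→φ1] = [7, 1, 1, 0]
r3 m[M→φ3] = [2, 1, 0, 1]
r3 m[P→φ1] = [9, 1, 6, 3]
r3 m[P→φ2] = [1, 2, 1, 0]
r3 m[N→φ0] = [0, 0, 0, 0]
r4 m[φ0→D] = [0, 0, 0, 0]
r4 m[φ0→G] = [0, 0, 1, 1]
r4 m[φ0→N] = [0, 1, 0, 0]
r4 m[φ1→D] = [4, 6, 4, 4]
r4 m[φ1→M] = [4, 3, 3, 4]
r4 m[φ1→P] = [1, 3, 1, 1]
r4 m[φ2→P] = [9, 1, 6, 3]
r4 m[φ3→M] = [7, 1, 1, 0]
r4 m[D→φ0] = [4, 6, 4, 4]
r4 m[D→φ1] = [0, 0, 0, 0]
r4 m[G→φ0] = [0, 0, 0, 0]
r4 m[M→φ1] = [7, 1, 1, 0]
r4 m[M→φ3] = [4, 3, 3, 4]
r4 m[P→φ1] = [9, 1, 6, 3]
r4 m[P→φ2] = [1, 3, 1, 1]
r4 m[N→φ0] = [0, 0, 0, 0]
r5 m[φ0→D] = [0, 0, 0, 0]
r5 m[φ0→G] = [4, 4, 5, 5]
r5 m[φ0→N] = [4, 4, 4, 4]
r5 m[φ1→D] = [4, 6, 4, 4]
r5 m[φ1→M] = [4, 3, 3, 4]
r5 m[φ1→P] = [1, 3, 1, 1]
r5 m[φ2→P] = [9, 1, 6, 3]
r5 m[φ3→M] = [7, 1, 1, 0]
r5 m[D→φ0] = [4, 6, 4, 4]
r5 m[D→φ1] = [0, 0, 0, 0]
r5 m[G→φ0] = [0, 0, 0, 0]
r5 m[M→φ1] = [7, 1, 1, 0]
r5 m[M→φ3] = [4, 3, 3, 4]
r5 m[P→φ1] = [9, 1, 6, 3]
r5 m[P→φ2] = [1, 3, 1, 1]
r5 m[N→φ0] = [0, 0, 0, 0]
r6 m[φ0→D] = [0, 0, 0, 0]
r6 m[φ0→G] = [4, 4, 5, 5]
r6 m[φ0→N] = [4, 4, 4, 4]
r6 m[φ1→D] = [4, 6, 4, 4]
r6 m[φ1→M] = [4, 3, 3, 4]
r6 m[φ1→P] = [1, 3, 1, 1]
r6 m[φ2→P] = [9, 1, 6, 3]
r6 m[φ3→M] = [7, 1, 1, 0]
r6 m[D→φ0] = [4, 6, 4, 4]
r6 m[D→φ1] = [0, 0, 0, 0]
r6 m[G→φ0] = [0, 0, 0, 0]
r6 m[M→φ1] = [7, 1, 1, 0]
r6 m[M→φ3] = [4, 3, 3, 4]
r6 m[P→φ1] = [9, 1, 6, 3]
r6 m[P→φ2] = [1, 3, 1, 1]
r6 m[N→φ0] = [0, 0, 0, 0]
fixed point reached at round 6
b[D] = ⊗ incoming = [4, 6, 4, 4]

b[D] = [4, 6, 4, 4]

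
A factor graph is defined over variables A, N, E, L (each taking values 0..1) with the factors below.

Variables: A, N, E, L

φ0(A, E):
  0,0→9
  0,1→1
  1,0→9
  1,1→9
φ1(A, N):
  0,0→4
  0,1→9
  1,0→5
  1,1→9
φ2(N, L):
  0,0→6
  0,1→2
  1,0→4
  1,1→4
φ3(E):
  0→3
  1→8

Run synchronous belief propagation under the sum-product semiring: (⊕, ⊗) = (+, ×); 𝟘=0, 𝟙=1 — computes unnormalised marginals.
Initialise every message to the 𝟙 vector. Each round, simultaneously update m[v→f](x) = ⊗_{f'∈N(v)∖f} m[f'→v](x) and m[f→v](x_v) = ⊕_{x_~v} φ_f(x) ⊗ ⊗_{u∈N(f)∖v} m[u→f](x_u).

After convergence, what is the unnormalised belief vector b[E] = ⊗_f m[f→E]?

init: all messages = 𝟙 over 2 values
r1 m[φ0→A] = [10, 18]
r1 m[φ0→E] = [18, 10]
r1 m[φ1→A] = [13, 14]
r1 m[φ1→N] = [9, 18]
r1 m[φ2→N] = [8, 8]
r1 m[φ2→L] = [10, 6]
r1 m[φ3→E] = [3, 8]
r1 m[A→φ0] = [1, 1]
r1 m[A→φ1] = [1, 1]
r1 m[N→φ1] = [1, 1]
r1 m[N→φ2] = [1, 1]
r1 m[E→φ0] = [1, 1]
r1 m[E→φ3] = [1, 1]
r1 m[L→φ2] = [1, 1]
r2 m[φ0→A] = [10, 18]
r2 m[φ0→E] = [18, 10]
r2 m[φ1→A] = [13, 14]
r2 m[φ1→N] = [9, 18]
r2 m[φ2→N] = [8, 8]
r2 m[φ2→L] = [10, 6]
r2 m[φ3→E] = [3, 8]
r2 m[A→φ0] = [13, 14]
r2 m[A→φ1] = [10, 18]
r2 m[N→φ1] = [8, 8]
r2 m[N→φ2] = [9, 18]
r2 m[E→φ0] = [3, 8]
r2 m[E→φ3] = [18, 10]
r2 m[L→φ2] = [1, 1]
r3 m[φ0→A] = [35, 99]
r3 m[φ0→E] = [243, 139]
r3 m[φ1→A] = [104, 112]
r3 m[φ1→N] = [130, 252]
r3 m[φ2→N] = [8, 8]
r3 m[φ2→L] = [126, 90]
r3 m[φ3→E] = [3, 8]
r3 m[A→φ0] = [13, 14]
r3 m[A→φ1] = [10, 18]
r3 m[N→φ1] = [8, 8]
r3 m[N→φ2] = [9, 18]
r3 m[E→φ0] = [3, 8]
r3 m[E→φ3] = [18, 10]
r3 m[L→φ2] = [1, 1]
r4 m[φ0→A] = [35, 99]
r4 m[φ0→E] = [243, 139]
r4 m[φ1→A] = [104, 112]
r4 m[φ1→N] = [130, 252]
r4 m[φ2→N] = [8, 8]
r4 m[φ2→L] = [126, 90]
r4 m[φ3→E] = [3, 8]
r4 m[A→φ0] = [104, 112]
r4 m[A→φ1] = [35, 99]
r4 m[N→φ1] = [8, 8]
r4 m[N→φ2] = [130, 252]
r4 m[E→φ0] = [3, 8]
r4 m[E→φ3] = [243, 139]
r4 m[L→φ2] = [1, 1]
r5 m[φ0→A] = [35, 99]
r5 m[φ0→E] = [1944, 1112]
r5 m[φ1→A] = [104, 112]
r5 m[φ1→N] = [635, 1206]
r5 m[φ2→N] = [8, 8]
r5 m[φ2→L] = [1788, 1268]
r5 m[φ3→E] = [3, 8]
r5 m[A→φ0] = [104, 112]
r5 m[A→φ1] = [35, 99]
r5 m[N→φ1] = [8, 8]
r5 m[N→φ2] = [130, 252]
r5 m[E→φ0] = [3, 8]
r5 m[E→φ3] = [243, 139]
r5 m[L→φ2] = [1, 1]
r6 m[φ0→A] = [35, 99]
r6 m[φ0→E] = [1944, 1112]
r6 m[φ1→A] = [104, 112]
r6 m[φ1→N] = [635, 1206]
r6 m[φ2→N] = [8, 8]
r6 m[φ2→L] = [1788, 1268]
r6 m[φ3→E] = [3, 8]
r6 m[A→φ0] = [104, 112]
r6 m[A→φ1] = [35, 99]
r6 m[N→φ1] = [8, 8]
r6 m[N→φ2] = [635, 1206]
r6 m[E→φ0] = [3, 8]
r6 m[E→φ3] = [1944, 1112]
r6 m[L→φ2] = [1, 1]
r7 m[φ0→A] = [35, 99]
r7 m[φ0→E] = [1944, 1112]
r7 m[φ1→A] = [104, 112]
r7 m[φ1→N] = [635, 1206]
r7 m[φ2→N] = [8, 8]
r7 m[φ2→L] = [8634, 6094]
r7 m[φ3→E] = [3, 8]
r7 m[A→φ0] = [104, 112]
r7 m[A→φ1] = [35, 99]
r7 m[N→φ1] = [8, 8]
r7 m[N→φ2] = [635, 1206]
r7 m[E→φ0] = [3, 8]
r7 m[E→φ3] = [1944, 1112]
r7 m[L→φ2] = [1, 1]
r8 m[φ0→A] = [35, 99]
r8 m[φ0→E] = [1944, 1112]
r8 m[φ1→A] = [104, 112]
r8 m[φ1→N] = [635, 1206]
r8 m[φ2→N] = [8, 8]
r8 m[φ2→L] = [8634, 6094]
r8 m[φ3→E] = [3, 8]
r8 m[A→φ0] = [104, 112]
r8 m[A→φ1] = [35, 99]
r8 m[N→φ1] = [8, 8]
r8 m[N→φ2] = [635, 1206]
r8 m[E→φ0] = [3, 8]
r8 m[E→φ3] = [1944, 1112]
r8 m[L→φ2] = [1, 1]
fixed point reached at round 8
b[E] = ⊗ incoming = [5832, 8896]

b[E] = [5832, 8896]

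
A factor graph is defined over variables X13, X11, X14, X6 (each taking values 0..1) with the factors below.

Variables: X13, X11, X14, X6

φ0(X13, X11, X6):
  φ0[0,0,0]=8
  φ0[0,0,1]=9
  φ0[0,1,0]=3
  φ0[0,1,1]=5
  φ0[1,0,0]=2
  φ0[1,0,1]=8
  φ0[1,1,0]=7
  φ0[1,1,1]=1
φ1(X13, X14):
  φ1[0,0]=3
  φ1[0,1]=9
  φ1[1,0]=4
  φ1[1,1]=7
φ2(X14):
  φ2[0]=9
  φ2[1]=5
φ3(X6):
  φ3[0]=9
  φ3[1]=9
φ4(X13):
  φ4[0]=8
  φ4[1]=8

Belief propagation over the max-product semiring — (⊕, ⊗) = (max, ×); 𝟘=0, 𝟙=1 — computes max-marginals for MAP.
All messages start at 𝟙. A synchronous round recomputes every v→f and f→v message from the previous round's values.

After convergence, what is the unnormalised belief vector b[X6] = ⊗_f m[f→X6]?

init: all messages = 𝟙 over 2 values
r1 m[φ0→X13] = [9, 8]
r1 m[φ0→X11] = [9, 7]
r1 m[φ0→X6] = [8, 9]
r1 m[φ1→X13] = [9, 7]
r1 m[φ1→X14] = [4, 9]
r1 m[φ2→X14] = [9, 5]
r1 m[φ3→X6] = [9, 9]
r1 m[φ4→X13] = [8, 8]
r1 m[X13→φ0] = [1, 1]
r1 m[X13→φ1] = [1, 1]
r1 m[X13→φ4] = [1, 1]
r1 m[X11→φ0] = [1, 1]
r1 m[X14→φ1] = [1, 1]
r1 m[X14→φ2] = [1, 1]
r1 m[X6→φ0] = [1, 1]
r1 m[X6→φ3] = [1, 1]
r2 m[φ0→X13] = [9, 8]
r2 m[φ0→X11] = [9, 7]
r2 m[φ0→X6] = [8, 9]
r2 m[φ1→X13] = [9, 7]
r2 m[φ1→X14] = [4, 9]
r2 m[φ2→X14] = [9, 5]
r2 m[φ3→X6] = [9, 9]
r2 m[φ4→X13] = [8, 8]
r2 m[X13→φ0] = [72, 56]
r2 m[X13→φ1] = [72, 64]
r2 m[X13→φ4] = [81, 56]
r2 m[X11→φ0] = [1, 1]
r2 m[X14→φ1] = [9, 5]
r2 m[X14→φ2] = [4, 9]
r2 m[X6→φ0] = [9, 9]
r2 m[X6→φ3] = [8, 9]
r3 m[φ0→X13] = [81, 72]
r3 m[φ0→X11] = [5832, 3528]
r3 m[φ0→X6] = [576, 648]
r3 m[φ1→X13] = [45, 36]
r3 m[φ1→X14] = [256, 648]
r3 m[φ2→X14] = [9, 5]
r3 m[φ3→X6] = [9, 9]
r3 m[φ4→X13] = [8, 8]
r3 m[X13→φ0] = [72, 56]
r3 m[X13→φ1] = [72, 64]
r3 m[X13→φ4] = [81, 56]
r3 m[X11→φ0] = [1, 1]
r3 m[X14→φ1] = [9, 5]
r3 m[X14→φ2] = [4, 9]
r3 m[X6→φ0] = [9, 9]
r3 m[X6→φ3] = [8, 9]
r4 m[φ0→X13] = [81, 72]
r4 m[φ0→X11] = [5832, 3528]
r4 m[φ0→X6] = [576, 648]
r4 m[φ1→X13] = [45, 36]
r4 m[φ1→X14] = [256, 648]
r4 m[φ2→X14] = [9, 5]
r4 m[φ3→X6] = [9, 9]
r4 m[φ4→X13] = [8, 8]
r4 m[X13→φ0] = [360, 288]
r4 m[X13→φ1] = [648, 576]
r4 m[X13→φ4] = [3645, 2592]
r4 m[X11→φ0] = [1, 1]
r4 m[X14→φ1] = [9, 5]
r4 m[X14→φ2] = [256, 648]
r4 m[X6→φ0] = [9, 9]
r4 m[X6→φ3] = [576, 648]
r5 m[φ0→X13] = [81, 72]
r5 m[φ0→X11] = [29160, 18144]
r5 m[φ0→X6] = [2880, 3240]
r5 m[φ1→X13] = [45, 36]
r5 m[φ1→X14] = [2304, 5832]
r5 m[φ2→X14] = [9, 5]
r5 m[φ3→X6] = [9, 9]
r5 m[φ4→X13] = [8, 8]
r5 m[X13→φ0] = [360, 288]
r5 m[X13→φ1] = [648, 576]
r5 m[X13→φ4] = [3645, 2592]
r5 m[X11→φ0] = [1, 1]
r5 m[X14→φ1] = [9, 5]
r5 m[X14→φ2] = [256, 648]
r5 m[X6→φ0] = [9, 9]
r5 m[X6→φ3] = [576, 648]
r6 m[φ0→X13] = [81, 72]
r6 m[φ0→X11] = [29160, 18144]
r6 m[φ0→X6] = [2880, 3240]
r6 m[φ1→X13] = [45, 36]
r6 m[φ1→X14] = [2304, 5832]
r6 m[φ2→X14] = [9, 5]
r6 m[φ3→X6] = [9, 9]
r6 m[φ4→X13] = [8, 8]
r6 m[X13→φ0] = [360, 288]
r6 m[X13→φ1] = [648, 576]
r6 m[X13→φ4] = [3645, 2592]
r6 m[X11→φ0] = [1, 1]
r6 m[X14→φ1] = [9, 5]
r6 m[X14→φ2] = [2304, 5832]
r6 m[X6→φ0] = [9, 9]
r6 m[X6→φ3] = [2880, 3240]
r7 m[φ0→X13] = [81, 72]
r7 m[φ0→X11] = [29160, 18144]
r7 m[φ0→X6] = [2880, 3240]
r7 m[φ1→X13] = [45, 36]
r7 m[φ1→X14] = [2304, 5832]
r7 m[φ2→X14] = [9, 5]
r7 m[φ3→X6] = [9, 9]
r7 m[φ4→X13] = [8, 8]
r7 m[X13→φ0] = [360, 288]
r7 m[X13→φ1] = [648, 576]
r7 m[X13→φ4] = [3645, 2592]
r7 m[X11→φ0] = [1, 1]
r7 m[X14→φ1] = [9, 5]
r7 m[X14→φ2] = [2304, 5832]
r7 m[X6→φ0] = [9, 9]
r7 m[X6→φ3] = [2880, 3240]
fixed point reached at round 7
b[X6] = ⊗ incoming = [25920, 29160]

b[X6] = [25920, 29160]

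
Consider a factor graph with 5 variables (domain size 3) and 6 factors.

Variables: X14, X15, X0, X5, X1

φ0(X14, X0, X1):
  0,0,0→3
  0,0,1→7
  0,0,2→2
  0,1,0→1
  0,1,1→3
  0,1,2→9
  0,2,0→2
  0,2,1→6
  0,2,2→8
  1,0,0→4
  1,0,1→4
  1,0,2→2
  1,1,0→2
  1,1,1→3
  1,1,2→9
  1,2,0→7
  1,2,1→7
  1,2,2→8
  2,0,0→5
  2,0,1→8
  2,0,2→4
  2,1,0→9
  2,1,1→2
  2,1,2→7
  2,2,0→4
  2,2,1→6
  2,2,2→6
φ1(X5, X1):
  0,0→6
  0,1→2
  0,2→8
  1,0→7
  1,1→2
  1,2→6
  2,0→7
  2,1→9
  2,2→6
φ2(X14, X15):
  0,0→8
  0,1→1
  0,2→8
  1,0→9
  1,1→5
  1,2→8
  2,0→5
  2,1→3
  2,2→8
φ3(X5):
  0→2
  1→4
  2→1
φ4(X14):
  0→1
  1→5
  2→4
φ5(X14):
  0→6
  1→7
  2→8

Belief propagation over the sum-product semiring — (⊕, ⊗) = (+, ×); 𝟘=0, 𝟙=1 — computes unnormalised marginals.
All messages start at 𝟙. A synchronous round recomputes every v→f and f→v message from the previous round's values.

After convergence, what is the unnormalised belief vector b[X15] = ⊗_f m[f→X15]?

b[X15] = [946241, 508821, 1072520]

init: all messages = 𝟙 over 3 values
r1 m[φ0→X14] = [41, 46, 51]
r1 m[φ0→X0] = [39, 45, 54]
r1 m[φ0→X1] = [37, 46, 55]
r1 m[φ1→X5] = [16, 15, 22]
r1 m[φ1→X1] = [20, 13, 20]
r1 m[φ2→X14] = [17, 22, 16]
r1 m[φ2→X15] = [22, 9, 24]
r1 m[φ3→X5] = [2, 4, 1]
r1 m[φ4→X14] = [1, 5, 4]
r1 m[φ5→X14] = [6, 7, 8]
r1 m[X14→φ0] = [1, 1, 1]
r1 m[X14→φ2] = [1, 1, 1]
r1 m[X14→φ4] = [1, 1, 1]
r1 m[X14→φ5] = [1, 1, 1]
r1 m[X15→φ2] = [1, 1, 1]
r1 m[X0→φ0] = [1, 1, 1]
r1 m[X5→φ1] = [1, 1, 1]
r1 m[X5→φ3] = [1, 1, 1]
r1 m[X1→φ0] = [1, 1, 1]
r1 m[X1→φ1] = [1, 1, 1]
r2 m[φ0→X14] = [41, 46, 51]
r2 m[φ0→X0] = [39, 45, 54]
r2 m[φ0→X1] = [37, 46, 55]
r2 m[φ1→X5] = [16, 15, 22]
r2 m[φ1→X1] = [20, 13, 20]
r2 m[φ2→X14] = [17, 22, 16]
r2 m[φ2→X15] = [22, 9, 24]
r2 m[φ3→X5] = [2, 4, 1]
r2 m[φ4→X14] = [1, 5, 4]
r2 m[φ5→X14] = [6, 7, 8]
r2 m[X14→φ0] = [102, 770, 512]
r2 m[X14→φ2] = [246, 1610, 1632]
r2 m[X14→φ4] = [4182, 7084, 6528]
r2 m[X14→φ5] = [697, 5060, 3264]
r2 m[X15→φ2] = [1, 1, 1]
r2 m[X0→φ0] = [1, 1, 1]
r2 m[X5→φ1] = [2, 4, 1]
r2 m[X5→φ3] = [16, 15, 22]
r2 m[X1→φ0] = [20, 13, 20]
r2 m[X1→φ1] = [37, 46, 55]
r3 m[φ0→X14] = [708, 822, 908]
r3 m[φ0→X0] = [297330, 400960, 471762]
r3 m[φ0→X1] = [19838, 20604, 25272]
r3 m[φ1→X5] = [754, 681, 1003]
r3 m[φ1→X1] = [47, 21, 46]
r3 m[φ2→X14] = [17, 22, 16]
r3 m[φ2→X15] = [24618, 13192, 27904]
r3 m[φ3→X5] = [2, 4, 1]
r3 m[φ4→X14] = [1, 5, 4]
r3 m[φ5→X14] = [6, 7, 8]
r3 m[X14→φ0] = [102, 770, 512]
r3 m[X14→φ2] = [246, 1610, 1632]
r3 m[X14→φ4] = [4182, 7084, 6528]
r3 m[X14→φ5] = [697, 5060, 3264]
r3 m[X15→φ2] = [1, 1, 1]
r3 m[X0→φ0] = [1, 1, 1]
r3 m[X5→φ1] = [2, 4, 1]
r3 m[X5→φ3] = [16, 15, 22]
r3 m[X1→φ0] = [20, 13, 20]
r3 m[X1→φ1] = [37, 46, 55]
r4 m[φ0→X14] = [708, 822, 908]
r4 m[φ0→X0] = [297330, 400960, 471762]
r4 m[φ0→X1] = [19838, 20604, 25272]
r4 m[φ1→X5] = [754, 681, 1003]
r4 m[φ1→X1] = [47, 21, 46]
r4 m[φ2→X14] = [17, 22, 16]
r4 m[φ2→X15] = [24618, 13192, 27904]
r4 m[φ3→X5] = [2, 4, 1]
r4 m[φ4→X14] = [1, 5, 4]
r4 m[φ5→X14] = [6, 7, 8]
r4 m[X14→φ0] = [102, 770, 512]
r4 m[X14→φ2] = [4248, 28770, 29056]
r4 m[X14→φ4] = [72216, 126588, 116224]
r4 m[X14→φ5] = [12036, 90420, 58112]
r4 m[X15→φ2] = [1, 1, 1]
r4 m[X0→φ0] = [1, 1, 1]
r4 m[X5→φ1] = [2, 4, 1]
r4 m[X5→φ3] = [754, 681, 1003]
r4 m[X1→φ0] = [47, 21, 46]
r4 m[X1→φ1] = [19838, 20604, 25272]
r5 m[φ0→X14] = [1492, 1779, 1964]
r5 m[φ0→X0] = [619584, 896062, 1011936]
r5 m[φ0→X1] = [19838, 20604, 25272]
r5 m[φ1→X5] = [362412, 331706, 475934]
r5 m[φ1→X1] = [47, 21, 46]
r5 m[φ2→X14] = [17, 22, 16]
r5 m[φ2→X15] = [438194, 235266, 496592]
r5 m[φ3→X5] = [2, 4, 1]
r5 m[φ4→X14] = [1, 5, 4]
r5 m[φ5→X14] = [6, 7, 8]
r5 m[X14→φ0] = [102, 770, 512]
r5 m[X14→φ2] = [4248, 28770, 29056]
r5 m[X14→φ4] = [72216, 126588, 116224]
r5 m[X14→φ5] = [12036, 90420, 58112]
r5 m[X15→φ2] = [1, 1, 1]
r5 m[X0→φ0] = [1, 1, 1]
r5 m[X5→φ1] = [2, 4, 1]
r5 m[X5→φ3] = [754, 681, 1003]
r5 m[X1→φ0] = [47, 21, 46]
r5 m[X1→φ1] = [19838, 20604, 25272]
r6 m[φ0→X14] = [1492, 1779, 1964]
r6 m[φ0→X0] = [619584, 896062, 1011936]
r6 m[φ0→X1] = [19838, 20604, 25272]
r6 m[φ1→X5] = [362412, 331706, 475934]
r6 m[φ1→X1] = [47, 21, 46]
r6 m[φ2→X14] = [17, 22, 16]
r6 m[φ2→X15] = [438194, 235266, 496592]
r6 m[φ3→X5] = [2, 4, 1]
r6 m[φ4→X14] = [1, 5, 4]
r6 m[φ5→X14] = [6, 7, 8]
r6 m[X14→φ0] = [102, 770, 512]
r6 m[X14→φ2] = [8952, 62265, 62848]
r6 m[X14→φ4] = [152184, 273966, 251392]
r6 m[X14→φ5] = [25364, 195690, 125696]
r6 m[X15→φ2] = [1, 1, 1]
r6 m[X0→φ0] = [1, 1, 1]
r6 m[X5→φ1] = [2, 4, 1]
r6 m[X5→φ3] = [362412, 331706, 475934]
r6 m[X1→φ0] = [47, 21, 46]
r6 m[X1→φ1] = [19838, 20604, 25272]
r7 m[φ0→X14] = [1492, 1779, 1964]
r7 m[φ0→X0] = [619584, 896062, 1011936]
r7 m[φ0→X1] = [19838, 20604, 25272]
r7 m[φ1→X5] = [362412, 331706, 475934]
r7 m[φ1→X1] = [47, 21, 46]
r7 m[φ2→X14] = [17, 22, 16]
r7 m[φ2→X15] = [946241, 508821, 1072520]
r7 m[φ3→X5] = [2, 4, 1]
r7 m[φ4→X14] = [1, 5, 4]
r7 m[φ5→X14] = [6, 7, 8]
r7 m[X14→φ0] = [102, 770, 512]
r7 m[X14→φ2] = [8952, 62265, 62848]
r7 m[X14→φ4] = [152184, 273966, 251392]
r7 m[X14→φ5] = [25364, 195690, 125696]
r7 m[X15→φ2] = [1, 1, 1]
r7 m[X0→φ0] = [1, 1, 1]
r7 m[X5→φ1] = [2, 4, 1]
r7 m[X5→φ3] = [362412, 331706, 475934]
r7 m[X1→φ0] = [47, 21, 46]
r7 m[X1→φ1] = [19838, 20604, 25272]
r8 m[φ0→X14] = [1492, 1779, 1964]
r8 m[φ0→X0] = [619584, 896062, 1011936]
r8 m[φ0→X1] = [19838, 20604, 25272]
r8 m[φ1→X5] = [362412, 331706, 475934]
r8 m[φ1→X1] = [47, 21, 46]
r8 m[φ2→X14] = [17, 22, 16]
r8 m[φ2→X15] = [946241, 508821, 1072520]
r8 m[φ3→X5] = [2, 4, 1]
r8 m[φ4→X14] = [1, 5, 4]
r8 m[φ5→X14] = [6, 7, 8]
r8 m[X14→φ0] = [102, 770, 512]
r8 m[X14→φ2] = [8952, 62265, 62848]
r8 m[X14→φ4] = [152184, 273966, 251392]
r8 m[X14→φ5] = [25364, 195690, 125696]
r8 m[X15→φ2] = [1, 1, 1]
r8 m[X0→φ0] = [1, 1, 1]
r8 m[X5→φ1] = [2, 4, 1]
r8 m[X5→φ3] = [362412, 331706, 475934]
r8 m[X1→φ0] = [47, 21, 46]
r8 m[X1→φ1] = [19838, 20604, 25272]
fixed point reached at round 8
b[X15] = ⊗ incoming = [946241, 508821, 1072520]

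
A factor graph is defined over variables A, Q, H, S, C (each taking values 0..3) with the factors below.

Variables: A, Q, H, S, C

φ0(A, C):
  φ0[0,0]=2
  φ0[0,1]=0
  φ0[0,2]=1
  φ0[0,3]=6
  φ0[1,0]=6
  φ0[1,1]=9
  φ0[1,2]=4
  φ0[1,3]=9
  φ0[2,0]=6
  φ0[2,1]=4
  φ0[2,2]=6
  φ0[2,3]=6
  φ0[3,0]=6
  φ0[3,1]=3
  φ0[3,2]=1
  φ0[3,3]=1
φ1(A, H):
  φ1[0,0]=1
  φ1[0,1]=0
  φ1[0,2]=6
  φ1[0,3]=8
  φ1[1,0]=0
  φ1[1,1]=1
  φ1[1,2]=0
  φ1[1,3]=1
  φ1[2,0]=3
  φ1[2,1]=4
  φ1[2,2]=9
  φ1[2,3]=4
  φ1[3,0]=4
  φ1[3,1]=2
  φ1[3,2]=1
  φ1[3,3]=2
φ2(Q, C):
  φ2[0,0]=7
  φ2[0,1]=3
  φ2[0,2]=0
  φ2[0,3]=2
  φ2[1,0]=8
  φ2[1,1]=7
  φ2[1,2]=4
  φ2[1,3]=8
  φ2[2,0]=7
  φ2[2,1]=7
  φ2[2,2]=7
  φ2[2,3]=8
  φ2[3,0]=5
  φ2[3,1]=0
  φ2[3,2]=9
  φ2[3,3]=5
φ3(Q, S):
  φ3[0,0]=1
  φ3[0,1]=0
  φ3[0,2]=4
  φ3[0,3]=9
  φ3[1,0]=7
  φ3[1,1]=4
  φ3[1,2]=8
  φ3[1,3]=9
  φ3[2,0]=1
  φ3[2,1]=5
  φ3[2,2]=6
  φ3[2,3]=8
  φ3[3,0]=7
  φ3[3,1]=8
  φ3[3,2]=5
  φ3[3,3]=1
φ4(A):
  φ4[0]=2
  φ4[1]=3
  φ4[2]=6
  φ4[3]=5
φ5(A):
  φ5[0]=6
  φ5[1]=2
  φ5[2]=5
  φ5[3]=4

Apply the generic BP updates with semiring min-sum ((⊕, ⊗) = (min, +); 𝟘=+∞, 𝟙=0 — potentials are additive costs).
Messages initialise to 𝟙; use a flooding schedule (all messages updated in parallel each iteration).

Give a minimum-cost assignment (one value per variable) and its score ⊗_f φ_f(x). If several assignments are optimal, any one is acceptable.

assignment: (A=0, Q=3, H=1, S=3, C=1); score = 9

init: all messages = 𝟙 over 4 values
r1 m[φ0→A] = [0, 4, 4, 1]
r1 m[φ0→C] = [2, 0, 1, 1]
r1 m[φ1→A] = [0, 0, 3, 1]
r1 m[φ1→H] = [0, 0, 0, 1]
r1 m[φ2→Q] = [0, 4, 7, 0]
r1 m[φ2→C] = [5, 0, 0, 2]
r1 m[φ3→Q] = [0, 4, 1, 1]
r1 m[φ3→S] = [1, 0, 4, 1]
r1 m[φ4→A] = [2, 3, 6, 5]
r1 m[φ5→A] = [6, 2, 5, 4]
r1 m[A→φ0] = [0, 0, 0, 0]
r1 m[A→φ1] = [0, 0, 0, 0]
r1 m[A→φ4] = [0, 0, 0, 0]
r1 m[A→φ5] = [0, 0, 0, 0]
r1 m[Q→φ2] = [0, 0, 0, 0]
r1 m[Q→φ3] = [0, 0, 0, 0]
r1 m[H→φ1] = [0, 0, 0, 0]
r1 m[S→φ3] = [0, 0, 0, 0]
r1 m[C→φ0] = [0, 0, 0, 0]
r1 m[C→φ2] = [0, 0, 0, 0]
r2 m[φ0→A] = [0, 4, 4, 1]
r2 m[φ0→C] = [2, 0, 1, 1]
r2 m[φ1→A] = [0, 0, 3, 1]
r2 m[φ1→H] = [0, 0, 0, 1]
r2 m[φ2→Q] = [0, 4, 7, 0]
r2 m[φ2→C] = [5, 0, 0, 2]
r2 m[φ3→Q] = [0, 4, 1, 1]
r2 m[φ3→S] = [1, 0, 4, 1]
r2 m[φ4→A] = [2, 3, 6, 5]
r2 m[φ5→A] = [6, 2, 5, 4]
r2 m[A→φ0] = [8, 5, 14, 10]
r2 m[A→φ1] = [8, 9, 15, 10]
r2 m[A→φ4] = [6, 6, 12, 6]
r2 m[A→φ5] = [2, 7, 13, 7]
r2 m[Q→φ2] = [0, 4, 1, 1]
r2 m[Q→φ3] = [0, 4, 7, 0]
r2 m[H→φ1] = [0, 0, 0, 0]
r2 m[S→φ3] = [0, 0, 0, 0]
r2 m[C→φ0] = [5, 0, 0, 2]
r2 m[C→φ2] = [2, 0, 1, 1]
r3 m[φ0→A] = [0, 4, 4, 1]
r3 m[φ0→C] = [10, 8, 9, 11]
r3 m[φ1→A] = [0, 0, 3, 1]
r3 m[φ1→H] = [9, 8, 9, 10]
r3 m[φ2→Q] = [1, 5, 7, 0]
r3 m[φ2→C] = [6, 1, 0, 2]
r3 m[φ3→Q] = [0, 4, 1, 1]
r3 m[φ3→S] = [1, 0, 4, 1]
r3 m[φ4→A] = [2, 3, 6, 5]
r3 m[φ5→A] = [6, 2, 5, 4]
r3 m[A→φ0] = [8, 5, 14, 10]
r3 m[A→φ1] = [8, 9, 15, 10]
r3 m[A→φ4] = [6, 6, 12, 6]
r3 m[A→φ5] = [2, 7, 13, 7]
r3 m[Q→φ2] = [0, 4, 1, 1]
r3 m[Q→φ3] = [0, 4, 7, 0]
r3 m[H→φ1] = [0, 0, 0, 0]
r3 m[S→φ3] = [0, 0, 0, 0]
r3 m[C→φ0] = [5, 0, 0, 2]
r3 m[C→φ2] = [2, 0, 1, 1]
r4 m[φ0→A] = [0, 4, 4, 1]
r4 m[φ0→C] = [10, 8, 9, 11]
r4 m[φ1→A] = [0, 0, 3, 1]
r4 m[φ1→H] = [9, 8, 9, 10]
r4 m[φ2→Q] = [1, 5, 7, 0]
r4 m[φ2→C] = [6, 1, 0, 2]
r4 m[φ3→Q] = [0, 4, 1, 1]
r4 m[φ3→S] = [1, 0, 4, 1]
r4 m[φ4→A] = [2, 3, 6, 5]
r4 m[φ5→A] = [6, 2, 5, 4]
r4 m[A→φ0] = [8, 5, 14, 10]
r4 m[A→φ1] = [8, 9, 15, 10]
r4 m[A→φ4] = [6, 6, 12, 6]
r4 m[A→φ5] = [2, 7, 13, 7]
r4 m[Q→φ2] = [0, 4, 1, 1]
r4 m[Q→φ3] = [1, 5, 7, 0]
r4 m[H→φ1] = [0, 0, 0, 0]
r4 m[S→φ3] = [0, 0, 0, 0]
r4 m[C→φ0] = [6, 1, 0, 2]
r4 m[C→φ2] = [10, 8, 9, 11]
r5 m[φ0→A] = [1, 4, 5, 1]
r5 m[φ0→C] = [10, 8, 9, 11]
r5 m[φ1→A] = [0, 0, 3, 1]
r5 m[φ1→H] = [9, 8, 9, 10]
r5 m[φ2→Q] = [9, 13, 15, 8]
r5 m[φ2→C] = [6, 1, 0, 2]
r5 m[φ3→Q] = [0, 4, 1, 1]
r5 m[φ3→S] = [2, 1, 5, 1]
r5 m[φ4→A] = [2, 3, 6, 5]
r5 m[φ5→A] = [6, 2, 5, 4]
r5 m[A→φ0] = [8, 5, 14, 10]
r5 m[A→φ1] = [8, 9, 15, 10]
r5 m[A→φ4] = [6, 6, 12, 6]
r5 m[A→φ5] = [2, 7, 13, 7]
r5 m[Q→φ2] = [0, 4, 1, 1]
r5 m[Q→φ3] = [1, 5, 7, 0]
r5 m[H→φ1] = [0, 0, 0, 0]
r5 m[S→φ3] = [0, 0, 0, 0]
r5 m[C→φ0] = [6, 1, 0, 2]
r5 m[C→φ2] = [10, 8, 9, 11]
r6 m[φ0→A] = [1, 4, 5, 1]
r6 m[φ0→C] = [10, 8, 9, 11]
r6 m[φ1→A] = [0, 0, 3, 1]
r6 m[φ1→H] = [9, 8, 9, 10]
r6 m[φ2→Q] = [9, 13, 15, 8]
r6 m[φ2→C] = [6, 1, 0, 2]
r6 m[φ3→Q] = [0, 4, 1, 1]
r6 m[φ3→S] = [2, 1, 5, 1]
r6 m[φ4→A] = [2, 3, 6, 5]
r6 m[φ5→A] = [6, 2, 5, 4]
r6 m[A→φ0] = [8, 5, 14, 10]
r6 m[A→φ1] = [9, 9, 16, 10]
r6 m[A→φ4] = [7, 6, 13, 6]
r6 m[A→φ5] = [3, 7, 14, 7]
r6 m[Q→φ2] = [0, 4, 1, 1]
r6 m[Q→φ3] = [9, 13, 15, 8]
r6 m[H→φ1] = [0, 0, 0, 0]
r6 m[S→φ3] = [0, 0, 0, 0]
r6 m[C→φ0] = [6, 1, 0, 2]
r6 m[C→φ2] = [10, 8, 9, 11]
r7 m[φ0→A] = [1, 4, 5, 1]
r7 m[φ0→C] = [10, 8, 9, 11]
r7 m[φ1→A] = [0, 0, 3, 1]
r7 m[φ1→H] = [9, 9, 9, 10]
r7 m[φ2→Q] = [9, 13, 15, 8]
r7 m[φ2→C] = [6, 1, 0, 2]
r7 m[φ3→Q] = [0, 4, 1, 1]
r7 m[φ3→S] = [10, 9, 13, 9]
r7 m[φ4→A] = [2, 3, 6, 5]
r7 m[φ5→A] = [6, 2, 5, 4]
r7 m[A→φ0] = [8, 5, 14, 10]
r7 m[A→φ1] = [9, 9, 16, 10]
r7 m[A→φ4] = [7, 6, 13, 6]
r7 m[A→φ5] = [3, 7, 14, 7]
r7 m[Q→φ2] = [0, 4, 1, 1]
r7 m[Q→φ3] = [9, 13, 15, 8]
r7 m[H→φ1] = [0, 0, 0, 0]
r7 m[S→φ3] = [0, 0, 0, 0]
r7 m[C→φ0] = [6, 1, 0, 2]
r7 m[C→φ2] = [10, 8, 9, 11]
r8 m[φ0→A] = [1, 4, 5, 1]
r8 m[φ0→C] = [10, 8, 9, 11]
r8 m[φ1→A] = [0, 0, 3, 1]
r8 m[φ1→H] = [9, 9, 9, 10]
r8 m[φ2→Q] = [9, 13, 15, 8]
r8 m[φ2→C] = [6, 1, 0, 2]
r8 m[φ3→Q] = [0, 4, 1, 1]
r8 m[φ3→S] = [10, 9, 13, 9]
r8 m[φ4→A] = [2, 3, 6, 5]
r8 m[φ5→A] = [6, 2, 5, 4]
r8 m[A→φ0] = [8, 5, 14, 10]
r8 m[A→φ1] = [9, 9, 16, 10]
r8 m[A→φ4] = [7, 6, 13, 6]
r8 m[A→φ5] = [3, 7, 14, 7]
r8 m[Q→φ2] = [0, 4, 1, 1]
r8 m[Q→φ3] = [9, 13, 15, 8]
r8 m[H→φ1] = [0, 0, 0, 0]
r8 m[S→φ3] = [0, 0, 0, 0]
r8 m[C→φ0] = [6, 1, 0, 2]
r8 m[C→φ2] = [10, 8, 9, 11]
fixed point reached at round 8
traceback from A: (A=0, Q=3, H=1, S=3, C=1), score=9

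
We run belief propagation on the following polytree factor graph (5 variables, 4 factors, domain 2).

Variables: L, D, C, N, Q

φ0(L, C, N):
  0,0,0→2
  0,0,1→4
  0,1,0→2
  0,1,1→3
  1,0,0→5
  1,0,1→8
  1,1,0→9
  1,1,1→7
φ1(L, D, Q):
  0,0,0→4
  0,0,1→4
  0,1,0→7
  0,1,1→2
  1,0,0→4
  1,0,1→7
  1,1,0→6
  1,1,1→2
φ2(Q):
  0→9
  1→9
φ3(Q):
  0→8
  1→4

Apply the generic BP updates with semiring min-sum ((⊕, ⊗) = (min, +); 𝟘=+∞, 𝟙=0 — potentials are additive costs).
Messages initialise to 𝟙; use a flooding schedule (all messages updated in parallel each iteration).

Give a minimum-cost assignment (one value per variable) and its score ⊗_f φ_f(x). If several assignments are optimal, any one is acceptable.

assignment: (L=0, D=1, C=0, N=0, Q=1); score = 17

init: all messages = 𝟙 over 2 values
r1 m[φ0→L] = [2, 5]
r1 m[φ0→C] = [2, 2]
r1 m[φ0→N] = [2, 3]
r1 m[φ1→L] = [2, 2]
r1 m[φ1→D] = [4, 2]
r1 m[φ1→Q] = [4, 2]
r1 m[φ2→Q] = [9, 9]
r1 m[φ3→Q] = [8, 4]
r1 m[L→φ0] = [0, 0]
r1 m[L→φ1] = [0, 0]
r1 m[D→φ1] = [0, 0]
r1 m[C→φ0] = [0, 0]
r1 m[N→φ0] = [0, 0]
r1 m[Q→φ1] = [0, 0]
r1 m[Q→φ2] = [0, 0]
r1 m[Q→φ3] = [0, 0]
r2 m[φ0→L] = [2, 5]
r2 m[φ0→C] = [2, 2]
r2 m[φ0→N] = [2, 3]
r2 m[φ1→L] = [2, 2]
r2 m[φ1→D] = [4, 2]
r2 m[φ1→Q] = [4, 2]
r2 m[φ2→Q] = [9, 9]
r2 m[φ3→Q] = [8, 4]
r2 m[L→φ0] = [2, 2]
r2 m[L→φ1] = [2, 5]
r2 m[D→φ1] = [0, 0]
r2 m[C→φ0] = [0, 0]
r2 m[N→φ0] = [0, 0]
r2 m[Q→φ1] = [17, 13]
r2 m[Q→φ2] = [12, 6]
r2 m[Q→φ3] = [13, 11]
r3 m[φ0→L] = [2, 5]
r3 m[φ0→C] = [4, 4]
r3 m[φ0→N] = [4, 5]
r3 m[φ1→L] = [15, 15]
r3 m[φ1→D] = [19, 17]
r3 m[φ1→Q] = [6, 4]
r3 m[φ2→Q] = [9, 9]
r3 m[φ3→Q] = [8, 4]
r3 m[L→φ0] = [2, 2]
r3 m[L→φ1] = [2, 5]
r3 m[D→φ1] = [0, 0]
r3 m[C→φ0] = [0, 0]
r3 m[N→φ0] = [0, 0]
r3 m[Q→φ1] = [17, 13]
r3 m[Q→φ2] = [12, 6]
r3 m[Q→φ3] = [13, 11]
r4 m[φ0→L] = [2, 5]
r4 m[φ0→C] = [4, 4]
r4 m[φ0→N] = [4, 5]
r4 m[φ1→L] = [15, 15]
r4 m[φ1→D] = [19, 17]
r4 m[φ1→Q] = [6, 4]
r4 m[φ2→Q] = [9, 9]
r4 m[φ3→Q] = [8, 4]
r4 m[L→φ0] = [15, 15]
r4 m[L→φ1] = [2, 5]
r4 m[D→φ1] = [0, 0]
r4 m[C→φ0] = [0, 0]
r4 m[N→φ0] = [0, 0]
r4 m[Q→φ1] = [17, 13]
r4 m[Q→φ2] = [14, 8]
r4 m[Q→φ3] = [15, 13]
r5 m[φ0→L] = [2, 5]
r5 m[φ0→C] = [17, 17]
r5 m[φ0→N] = [17, 18]
r5 m[φ1→L] = [15, 15]
r5 m[φ1→D] = [19, 17]
r5 m[φ1→Q] = [6, 4]
r5 m[φ2→Q] = [9, 9]
r5 m[φ3→Q] = [8, 4]
r5 m[L→φ0] = [15, 15]
r5 m[L→φ1] = [2, 5]
r5 m[D→φ1] = [0, 0]
r5 m[C→φ0] = [0, 0]
r5 m[N→φ0] = [0, 0]
r5 m[Q→φ1] = [17, 13]
r5 m[Q→φ2] = [14, 8]
r5 m[Q→φ3] = [15, 13]
r6 m[φ0→L] = [2, 5]
r6 m[φ0→C] = [17, 17]
r6 m[φ0→N] = [17, 18]
r6 m[φ1→L] = [15, 15]
r6 m[φ1→D] = [19, 17]
r6 m[φ1→Q] = [6, 4]
r6 m[φ2→Q] = [9, 9]
r6 m[φ3→Q] = [8, 4]
r6 m[L→φ0] = [15, 15]
r6 m[L→φ1] = [2, 5]
r6 m[D→φ1] = [0, 0]
r6 m[C→φ0] = [0, 0]
r6 m[N→φ0] = [0, 0]
r6 m[Q→φ1] = [17, 13]
r6 m[Q→φ2] = [14, 8]
r6 m[Q→φ3] = [15, 13]
fixed point reached at round 6
traceback from L: (L=0, D=1, C=0, N=0, Q=1), score=17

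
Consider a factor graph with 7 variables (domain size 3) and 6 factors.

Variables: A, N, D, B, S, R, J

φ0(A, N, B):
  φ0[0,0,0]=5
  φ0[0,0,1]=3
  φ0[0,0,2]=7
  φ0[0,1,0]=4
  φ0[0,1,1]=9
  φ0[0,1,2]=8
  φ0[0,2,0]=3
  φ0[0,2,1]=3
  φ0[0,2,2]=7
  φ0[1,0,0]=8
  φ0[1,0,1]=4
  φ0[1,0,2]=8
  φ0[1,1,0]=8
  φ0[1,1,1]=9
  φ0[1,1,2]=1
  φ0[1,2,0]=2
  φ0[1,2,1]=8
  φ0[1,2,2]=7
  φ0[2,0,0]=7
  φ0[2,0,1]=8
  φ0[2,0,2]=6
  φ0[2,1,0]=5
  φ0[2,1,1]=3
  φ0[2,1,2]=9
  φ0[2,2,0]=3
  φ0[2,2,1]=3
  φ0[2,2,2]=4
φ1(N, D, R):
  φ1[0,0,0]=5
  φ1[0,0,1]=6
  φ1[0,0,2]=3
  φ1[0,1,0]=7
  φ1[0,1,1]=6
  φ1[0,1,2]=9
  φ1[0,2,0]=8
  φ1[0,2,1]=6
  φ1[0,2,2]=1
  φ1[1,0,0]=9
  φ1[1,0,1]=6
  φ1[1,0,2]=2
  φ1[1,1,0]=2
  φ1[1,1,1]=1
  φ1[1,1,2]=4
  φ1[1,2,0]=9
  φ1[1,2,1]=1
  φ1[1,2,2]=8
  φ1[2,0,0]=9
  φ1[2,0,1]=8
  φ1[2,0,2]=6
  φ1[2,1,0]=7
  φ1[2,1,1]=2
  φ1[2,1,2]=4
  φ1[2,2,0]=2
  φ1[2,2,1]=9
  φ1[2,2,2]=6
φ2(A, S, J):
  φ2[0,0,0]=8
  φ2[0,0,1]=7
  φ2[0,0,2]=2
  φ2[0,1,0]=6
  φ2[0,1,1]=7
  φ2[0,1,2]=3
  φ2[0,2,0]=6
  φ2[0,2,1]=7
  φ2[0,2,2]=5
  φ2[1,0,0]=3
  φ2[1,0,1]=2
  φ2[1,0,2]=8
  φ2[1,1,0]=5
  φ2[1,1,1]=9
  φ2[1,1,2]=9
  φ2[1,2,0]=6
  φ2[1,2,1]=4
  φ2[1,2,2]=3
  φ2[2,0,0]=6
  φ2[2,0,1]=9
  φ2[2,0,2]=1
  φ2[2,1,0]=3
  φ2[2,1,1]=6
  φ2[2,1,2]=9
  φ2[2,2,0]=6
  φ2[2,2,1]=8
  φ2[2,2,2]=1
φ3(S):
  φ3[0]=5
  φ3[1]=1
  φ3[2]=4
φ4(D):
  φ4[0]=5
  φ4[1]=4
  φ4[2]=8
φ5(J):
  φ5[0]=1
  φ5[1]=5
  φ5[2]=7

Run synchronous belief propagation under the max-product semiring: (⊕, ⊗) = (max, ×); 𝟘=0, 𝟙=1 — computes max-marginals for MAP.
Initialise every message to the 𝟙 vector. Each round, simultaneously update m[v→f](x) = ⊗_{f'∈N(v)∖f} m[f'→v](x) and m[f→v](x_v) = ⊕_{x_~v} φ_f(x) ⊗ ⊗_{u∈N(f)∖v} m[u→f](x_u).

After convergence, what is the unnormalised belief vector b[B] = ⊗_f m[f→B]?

init: all messages = 𝟙 over 3 values
r1 m[φ0→A] = [9, 9, 9]
r1 m[φ0→N] = [8, 9, 8]
r1 m[φ0→B] = [8, 9, 9]
r1 m[φ1→N] = [9, 9, 9]
r1 m[φ1→D] = [9, 9, 9]
r1 m[φ1→R] = [9, 9, 9]
r1 m[φ2→A] = [8, 9, 9]
r1 m[φ2→S] = [9, 9, 8]
r1 m[φ2→J] = [8, 9, 9]
r1 m[φ3→S] = [5, 1, 4]
r1 m[φ4→D] = [5, 4, 8]
r1 m[φ5→J] = [1, 5, 7]
r1 m[A→φ0] = [1, 1, 1]
r1 m[A→φ2] = [1, 1, 1]
r1 m[N→φ0] = [1, 1, 1]
r1 m[N→φ1] = [1, 1, 1]
r1 m[D→φ1] = [1, 1, 1]
r1 m[D→φ4] = [1, 1, 1]
r1 m[B→φ0] = [1, 1, 1]
r1 m[S→φ2] = [1, 1, 1]
r1 m[S→φ3] = [1, 1, 1]
r1 m[R→φ1] = [1, 1, 1]
r1 m[J→φ2] = [1, 1, 1]
r1 m[J→φ5] = [1, 1, 1]
r2 m[φ0→A] = [9, 9, 9]
r2 m[φ0→N] = [8, 9, 8]
r2 m[φ0→B] = [8, 9, 9]
r2 m[φ1→N] = [9, 9, 9]
r2 m[φ1→D] = [9, 9, 9]
r2 m[φ1→R] = [9, 9, 9]
r2 m[φ2→A] = [8, 9, 9]
r2 m[φ2→S] = [9, 9, 8]
r2 m[φ2→J] = [8, 9, 9]
r2 m[φ3→S] = [5, 1, 4]
r2 m[φ4→D] = [5, 4, 8]
r2 m[φ5→J] = [1, 5, 7]
r2 m[A→φ0] = [8, 9, 9]
r2 m[A→φ2] = [9, 9, 9]
r2 m[N→φ0] = [9, 9, 9]
r2 m[N→φ1] = [8, 9, 8]
r2 m[D→φ1] = [5, 4, 8]
r2 m[D→φ4] = [9, 9, 9]
r2 m[B→φ0] = [1, 1, 1]
r2 m[S→φ2] = [5, 1, 4]
r2 m[S→φ3] = [9, 9, 8]
r2 m[R→φ1] = [1, 1, 1]
r2 m[J→φ2] = [1, 5, 7]
r2 m[J→φ5] = [8, 9, 9]
r3 m[φ0→A] = [81, 81, 81]
r3 m[φ0→N] = [72, 81, 72]
r3 m[φ0→B] = [648, 729, 729]
r3 m[φ1→N] = [64, 72, 72]
r3 m[φ1→D] = [81, 72, 81]
r3 m[φ1→R] = [648, 576, 576]
r3 m[φ2→A] = [175, 280, 225]
r3 m[φ2→S] = [504, 567, 360]
r3 m[φ2→J] = [360, 405, 360]
r3 m[φ3→S] = [5, 1, 4]
r3 m[φ4→D] = [5, 4, 8]
r3 m[φ5→J] = [1, 5, 7]
r3 m[A→φ0] = [8, 9, 9]
r3 m[A→φ2] = [9, 9, 9]
r3 m[N→φ0] = [9, 9, 9]
r3 m[N→φ1] = [8, 9, 8]
r3 m[D→φ1] = [5, 4, 8]
r3 m[D→φ4] = [9, 9, 9]
r3 m[B→φ0] = [1, 1, 1]
r3 m[S→φ2] = [5, 1, 4]
r3 m[S→φ3] = [9, 9, 8]
r3 m[R→φ1] = [1, 1, 1]
r3 m[J→φ2] = [1, 5, 7]
r3 m[J→φ5] = [8, 9, 9]
r4 m[φ0→A] = [81, 81, 81]
r4 m[φ0→N] = [72, 81, 72]
r4 m[φ0→B] = [648, 729, 729]
r4 m[φ1→N] = [64, 72, 72]
r4 m[φ1→D] = [81, 72, 81]
r4 m[φ1→R] = [648, 576, 576]
r4 m[φ2→A] = [175, 280, 225]
r4 m[φ2→S] = [504, 567, 360]
r4 m[φ2→J] = [360, 405, 360]
r4 m[φ3→S] = [5, 1, 4]
r4 m[φ4→D] = [5, 4, 8]
r4 m[φ5→J] = [1, 5, 7]
r4 m[A→φ0] = [175, 280, 225]
r4 m[A→φ2] = [81, 81, 81]
r4 m[N→φ0] = [64, 72, 72]
r4 m[N→φ1] = [72, 81, 72]
r4 m[D→φ1] = [5, 4, 8]
r4 m[D→φ4] = [81, 72, 81]
r4 m[B→φ0] = [1, 1, 1]
r4 m[S→φ2] = [5, 1, 4]
r4 m[S→φ3] = [504, 567, 360]
r4 m[R→φ1] = [1, 1, 1]
r4 m[J→φ2] = [1, 5, 7]
r4 m[J→φ5] = [360, 405, 360]
r5 m[φ0→A] = [648, 648, 648]
r5 m[φ0→N] = [2240, 2520, 2240]
r5 m[φ0→B] = [161280, 181440, 145800]
r5 m[φ1→N] = [64, 72, 72]
r5 m[φ1→D] = [729, 648, 729]
r5 m[φ1→R] = [5832, 5184, 5184]
r5 m[φ2→A] = [175, 280, 225]
r5 m[φ2→S] = [4536, 5103, 3240]
r5 m[φ2→J] = [3240, 3645, 3240]
r5 m[φ3→S] = [5, 1, 4]
r5 m[φ4→D] = [5, 4, 8]
r5 m[φ5→J] = [1, 5, 7]
r5 m[A→φ0] = [175, 280, 225]
r5 m[A→φ2] = [81, 81, 81]
r5 m[N→φ0] = [64, 72, 72]
r5 m[N→φ1] = [72, 81, 72]
r5 m[D→φ1] = [5, 4, 8]
r5 m[D→φ4] = [81, 72, 81]
r5 m[B→φ0] = [1, 1, 1]
r5 m[S→φ2] = [5, 1, 4]
r5 m[S→φ3] = [504, 567, 360]
r5 m[R→φ1] = [1, 1, 1]
r5 m[J→φ2] = [1, 5, 7]
r5 m[J→φ5] = [360, 405, 360]
r6 m[φ0→A] = [648, 648, 648]
r6 m[φ0→N] = [2240, 2520, 2240]
r6 m[φ0→B] = [161280, 181440, 145800]
r6 m[φ1→N] = [64, 72, 72]
r6 m[φ1→D] = [729, 648, 729]
r6 m[φ1→R] = [5832, 5184, 5184]
r6 m[φ2→A] = [175, 280, 225]
r6 m[φ2→S] = [4536, 5103, 3240]
r6 m[φ2→J] = [3240, 3645, 3240]
r6 m[φ3→S] = [5, 1, 4]
r6 m[φ4→D] = [5, 4, 8]
r6 m[φ5→J] = [1, 5, 7]
r6 m[A→φ0] = [175, 280, 225]
r6 m[A→φ2] = [648, 648, 648]
r6 m[N→φ0] = [64, 72, 72]
r6 m[N→φ1] = [2240, 2520, 2240]
r6 m[D→φ1] = [5, 4, 8]
r6 m[D→φ4] = [729, 648, 729]
r6 m[B→φ0] = [1, 1, 1]
r6 m[S→φ2] = [5, 1, 4]
r6 m[S→φ3] = [4536, 5103, 3240]
r6 m[R→φ1] = [1, 1, 1]
r6 m[J→φ2] = [1, 5, 7]
r6 m[J→φ5] = [3240, 3645, 3240]
r7 m[φ0→A] = [648, 648, 648]
r7 m[φ0→N] = [2240, 2520, 2240]
r7 m[φ0→B] = [161280, 181440, 145800]
r7 m[φ1→N] = [64, 72, 72]
r7 m[φ1→D] = [22680, 20160, 22680]
r7 m[φ1→R] = [181440, 161280, 161280]
r7 m[φ2→A] = [175, 280, 225]
r7 m[φ2→S] = [36288, 40824, 25920]
r7 m[φ2→J] = [25920, 29160, 25920]
r7 m[φ3→S] = [5, 1, 4]
r7 m[φ4→D] = [5, 4, 8]
r7 m[φ5→J] = [1, 5, 7]
r7 m[A→φ0] = [175, 280, 225]
r7 m[A→φ2] = [648, 648, 648]
r7 m[N→φ0] = [64, 72, 72]
r7 m[N→φ1] = [2240, 2520, 2240]
r7 m[D→φ1] = [5, 4, 8]
r7 m[D→φ4] = [729, 648, 729]
r7 m[B→φ0] = [1, 1, 1]
r7 m[S→φ2] = [5, 1, 4]
r7 m[S→φ3] = [4536, 5103, 3240]
r7 m[R→φ1] = [1, 1, 1]
r7 m[J→φ2] = [1, 5, 7]
r7 m[J→φ5] = [3240, 3645, 3240]
r8 m[φ0→A] = [648, 648, 648]
r8 m[φ0→N] = [2240, 2520, 2240]
r8 m[φ0→B] = [161280, 181440, 145800]
r8 m[φ1→N] = [64, 72, 72]
r8 m[φ1→D] = [22680, 20160, 22680]
r8 m[φ1→R] = [181440, 161280, 161280]
r8 m[φ2→A] = [175, 280, 225]
r8 m[φ2→S] = [36288, 40824, 25920]
r8 m[φ2→J] = [25920, 29160, 25920]
r8 m[φ3→S] = [5, 1, 4]
r8 m[φ4→D] = [5, 4, 8]
r8 m[φ5→J] = [1, 5, 7]
r8 m[A→φ0] = [175, 280, 225]
r8 m[A→φ2] = [648, 648, 648]
r8 m[N→φ0] = [64, 72, 72]
r8 m[N→φ1] = [2240, 2520, 2240]
r8 m[D→φ1] = [5, 4, 8]
r8 m[D→φ4] = [22680, 20160, 22680]
r8 m[B→φ0] = [1, 1, 1]
r8 m[S→φ2] = [5, 1, 4]
r8 m[S→φ3] = [36288, 40824, 25920]
r8 m[R→φ1] = [1, 1, 1]
r8 m[J→φ2] = [1, 5, 7]
r8 m[J→φ5] = [25920, 29160, 25920]
r9 m[φ0→A] = [648, 648, 648]
r9 m[φ0→N] = [2240, 2520, 2240]
r9 m[φ0→B] = [161280, 181440, 145800]
r9 m[φ1→N] = [64, 72, 72]
r9 m[φ1→D] = [22680, 20160, 22680]
r9 m[φ1→R] = [181440, 161280, 161280]
r9 m[φ2→A] = [175, 280, 225]
r9 m[φ2→S] = [36288, 40824, 25920]
r9 m[φ2→J] = [25920, 29160, 25920]
r9 m[φ3→S] = [5, 1, 4]
r9 m[φ4→D] = [5, 4, 8]
r9 m[φ5→J] = [1, 5, 7]
r9 m[A→φ0] = [175, 280, 225]
r9 m[A→φ2] = [648, 648, 648]
r9 m[N→φ0] = [64, 72, 72]
r9 m[N→φ1] = [2240, 2520, 2240]
r9 m[D→φ1] = [5, 4, 8]
r9 m[D→φ4] = [22680, 20160, 22680]
r9 m[B→φ0] = [1, 1, 1]
r9 m[S→φ2] = [5, 1, 4]
r9 m[S→φ3] = [36288, 40824, 25920]
r9 m[R→φ1] = [1, 1, 1]
r9 m[J→φ2] = [1, 5, 7]
r9 m[J→φ5] = [25920, 29160, 25920]
fixed point reached at round 9
b[B] = ⊗ incoming = [161280, 181440, 145800]

b[B] = [161280, 181440, 145800]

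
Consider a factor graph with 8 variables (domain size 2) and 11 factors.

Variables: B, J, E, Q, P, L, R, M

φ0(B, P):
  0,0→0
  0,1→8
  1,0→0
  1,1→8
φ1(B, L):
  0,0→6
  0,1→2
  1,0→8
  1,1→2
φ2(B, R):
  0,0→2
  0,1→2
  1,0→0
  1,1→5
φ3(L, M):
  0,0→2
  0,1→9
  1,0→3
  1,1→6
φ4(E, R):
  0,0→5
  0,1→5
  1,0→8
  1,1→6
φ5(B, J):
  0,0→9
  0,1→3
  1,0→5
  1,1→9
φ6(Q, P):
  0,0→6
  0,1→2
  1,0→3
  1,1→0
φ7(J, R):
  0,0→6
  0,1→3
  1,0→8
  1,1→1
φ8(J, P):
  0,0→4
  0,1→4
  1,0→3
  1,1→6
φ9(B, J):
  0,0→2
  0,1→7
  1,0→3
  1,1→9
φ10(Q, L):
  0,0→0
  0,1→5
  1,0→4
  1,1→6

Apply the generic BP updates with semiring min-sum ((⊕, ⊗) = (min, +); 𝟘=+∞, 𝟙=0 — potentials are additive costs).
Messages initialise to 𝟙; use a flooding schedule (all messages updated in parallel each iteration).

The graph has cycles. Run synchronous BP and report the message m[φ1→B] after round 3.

init: all messages = 𝟙 over 2 values
r1 m[φ0→B] = [0, 0]
r1 m[φ0→P] = [0, 8]
r1 m[φ1→B] = [2, 2]
r1 m[φ1→L] = [6, 2]
r1 m[φ2→B] = [2, 0]
r1 m[φ2→R] = [0, 2]
r1 m[φ3→L] = [2, 3]
r1 m[φ3→M] = [2, 6]
r1 m[φ4→E] = [5, 6]
r1 m[φ4→R] = [5, 5]
r1 m[φ5→B] = [3, 5]
r1 m[φ5→J] = [5, 3]
r1 m[φ6→Q] = [2, 0]
r1 m[φ6→P] = [3, 0]
r1 m[φ7→J] = [3, 1]
r1 m[φ7→R] = [6, 1]
r1 m[φ8→J] = [4, 3]
r1 m[φ8→P] = [3, 4]
r1 m[φ9→B] = [2, 3]
r1 m[φ9→J] = [2, 7]
r1 m[φ10→Q] = [0, 4]
r1 m[φ10→L] = [0, 5]
r1 m[B→φ0] = [0, 0]
r1 m[B→φ1] = [0, 0]
r1 m[B→φ2] = [0, 0]
r1 m[B→φ5] = [0, 0]
r1 m[B→φ9] = [0, 0]
r1 m[J→φ5] = [0, 0]
r1 m[J→φ7] = [0, 0]
r1 m[J→φ8] = [0, 0]
r1 m[J→φ9] = [0, 0]
r1 m[E→φ4] = [0, 0]
r1 m[Q→φ6] = [0, 0]
r1 m[Q→φ10] = [0, 0]
r1 m[P→φ0] = [0, 0]
r1 m[P→φ6] = [0, 0]
r1 m[P→φ8] = [0, 0]
r1 m[L→φ1] = [0, 0]
r1 m[L→φ3] = [0, 0]
r1 m[L→φ10] = [0, 0]
r1 m[R→φ2] = [0, 0]
r1 m[R→φ4] = [0, 0]
r1 m[R→φ7] = [0, 0]
r1 m[M→φ3] = [0, 0]
r2 m[φ0→B] = [0, 0]
r2 m[φ0→P] = [0, 8]
r2 m[φ1→B] = [2, 2]
r2 m[φ1→L] = [6, 2]
r2 m[φ2→B] = [2, 0]
r2 m[φ2→R] = [0, 2]
r2 m[φ3→L] = [2, 3]
r2 m[φ3→M] = [2, 6]
r2 m[φ4→E] = [5, 6]
r2 m[φ4→R] = [5, 5]
r2 m[φ5→B] = [3, 5]
r2 m[φ5→J] = [5, 3]
r2 m[φ6→Q] = [2, 0]
r2 m[φ6→P] = [3, 0]
r2 m[φ7→J] = [3, 1]
r2 m[φ7→R] = [6, 1]
r2 m[φ8→J] = [4, 3]
r2 m[φ8→P] = [3, 4]
r2 m[φ9→B] = [2, 3]
r2 m[φ9→J] = [2, 7]
r2 m[φ10→Q] = [0, 4]
r2 m[φ10→L] = [0, 5]
r2 m[B→φ0] = [9, 10]
r2 m[B→φ1] = [7, 8]
r2 m[B→φ2] = [7, 10]
r2 m[B→φ5] = [6, 5]
r2 m[B→φ9] = [7, 7]
r2 m[J→φ5] = [9, 11]
r2 m[J→φ7] = [11, 13]
r2 m[J→φ8] = [10, 11]
r2 m[J→φ9] = [12, 7]
r2 m[E→φ4] = [0, 0]
r2 m[Q→φ6] = [0, 4]
r2 m[Q→φ10] = [2, 0]
r2 m[P→φ0] = [6, 4]
r2 m[P→φ6] = [3, 12]
r2 m[P→φ8] = [3, 8]
r2 m[L→φ1] = [2, 8]
r2 m[L→φ3] = [6, 7]
r2 m[L→φ10] = [8, 5]
r2 m[R→φ2] = [11, 6]
r2 m[R→φ4] = [6, 3]
r2 m[R→φ7] = [5, 7]
r2 m[M→φ3] = [0, 0]
r3 m[φ0→B] = [6, 6]
r3 m[φ0→P] = [9, 17]
r3 m[φ1→B] = [8, 10]
r3 m[φ1→L] = [13, 9]
r3 m[φ2→B] = [8, 11]
r3 m[φ2→R] = [9, 9]
r3 m[φ3→L] = [2, 3]
r3 m[φ3→M] = [8, 13]
r3 m[φ4→E] = [8, 9]
r3 m[φ4→R] = [5, 5]
r3 m[φ5→B] = [14, 14]
r3 m[φ5→J] = [10, 9]
r3 m[φ6→Q] = [9, 6]
r3 m[φ6→P] = [6, 2]
r3 m[φ7→J] = [10, 8]
r3 m[φ7→R] = [17, 14]
r3 m[φ8→J] = [7, 6]
r3 m[φ8→P] = [14, 14]
r3 m[φ9→B] = [14, 15]
r3 m[φ9→J] = [9, 14]
r3 m[φ10→Q] = [8, 11]
r3 m[φ10→L] = [2, 6]
r3 m[B→φ0] = [9, 10]
r3 m[B→φ1] = [7, 8]
r3 m[B→φ2] = [7, 10]
r3 m[B→φ5] = [6, 5]
r3 m[B→φ9] = [7, 7]
r3 m[J→φ5] = [9, 11]
r3 m[J→φ7] = [11, 13]
r3 m[J→φ8] = [10, 11]
r3 m[J→φ9] = [12, 7]
r3 m[E→φ4] = [0, 0]
r3 m[Q→φ6] = [0, 4]
r3 m[Q→φ10] = [2, 0]
r3 m[P→φ0] = [6, 4]
r3 m[P→φ6] = [3, 12]
r3 m[P→φ8] = [3, 8]
r3 m[L→φ1] = [2, 8]
r3 m[L→φ3] = [6, 7]
r3 m[L→φ10] = [8, 5]
r3 m[R→φ2] = [11, 6]
r3 m[R→φ4] = [6, 3]
r3 m[R→φ7] = [5, 7]
r3 m[M→φ3] = [0, 0]

message @ round 3 = [8, 10]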